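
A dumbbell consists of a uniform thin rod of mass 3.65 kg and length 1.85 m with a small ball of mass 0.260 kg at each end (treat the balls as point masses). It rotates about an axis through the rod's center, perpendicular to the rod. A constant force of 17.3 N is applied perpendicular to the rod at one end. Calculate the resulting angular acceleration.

I_rod = (1/12)ML² = (1/12)(3.65)(1.85)² = 1.041 kg·m².
I_balls = 2·m·(L/2)² = 2(0.260)(0.9250)² = 0.4449 kg·m².
Total I = 1.486 kg·m².
τ = F·(L/2) = (17.3)(0.925) = 16.00 N·m.
α = τ/I = 16.00/1.486 = 10.77 rad/s².

α ≈ 10.8 rad/s²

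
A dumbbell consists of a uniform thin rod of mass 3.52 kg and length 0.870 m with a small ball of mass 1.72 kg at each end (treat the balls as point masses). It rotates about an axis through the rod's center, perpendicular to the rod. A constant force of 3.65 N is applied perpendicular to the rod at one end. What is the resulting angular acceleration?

α ≈ 1.82 rad/s²

I_rod = (1/12)ML² = (1/12)(3.52)(0.870)² = 0.2220 kg·m².
I_balls = 2·m·(L/2)² = 2(1.72)(0.4350)² = 0.6509 kg·m².
Total I = 0.8730 kg·m².
τ = F·(L/2) = (3.65)(0.435) = 1.588 N·m.
α = τ/I = 1.588/0.8730 = 1.819 rad/s².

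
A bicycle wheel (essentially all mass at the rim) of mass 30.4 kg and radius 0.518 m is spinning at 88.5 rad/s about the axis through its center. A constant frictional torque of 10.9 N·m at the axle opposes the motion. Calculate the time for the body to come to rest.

I = MR² = (30.4)(0.518)² = 8.157 kg·m².
The net torque has magnitude 10.9 N·m, opposing ω.
|α| = τ/I = 10.90/8.157 = 1.336 rad/s² (deceleration).
0 = ω₀ − |α|t ⇒ t = ω₀/|α| = 88.5/1.336 = 66.23 s.

t ≈ 66.2 s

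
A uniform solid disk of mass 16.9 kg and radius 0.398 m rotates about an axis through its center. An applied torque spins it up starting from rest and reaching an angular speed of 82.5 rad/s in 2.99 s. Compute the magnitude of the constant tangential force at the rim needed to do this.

F ≈ 92.8 N

I = ½MR² = (1/2)(16.9)(0.398)² = 1.339 kg·m².
α = Δω/Δt = (82.5 − 0)/2.99 = 27.59 rad/s².
The required torque is τ = Iα = (1.339)(27.59) = 36.93 N·m.
A tangential force at the rim gives τ = FR, so F = τ/R = 36.93/0.398 = 92.79 N.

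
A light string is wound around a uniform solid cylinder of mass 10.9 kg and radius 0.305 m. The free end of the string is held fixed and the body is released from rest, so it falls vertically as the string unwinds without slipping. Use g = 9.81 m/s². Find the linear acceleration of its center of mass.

Translation: Mg − T = Ma. Rotation about the center: TR = Iα with I = ½MR².
With a = αR: T = (I/R²)a = (1/2)M a, so Mg = (1 + 0.5000)Ma.
a = g/(1 + 0.5000) = 9.81/1.500 = 6.540 m/s².

a ≈ 6.54 m/s²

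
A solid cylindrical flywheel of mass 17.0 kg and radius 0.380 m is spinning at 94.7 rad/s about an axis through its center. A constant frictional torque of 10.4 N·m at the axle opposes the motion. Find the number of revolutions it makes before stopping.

I = ½MR² = (1/2)(17.0)(0.380)² = 1.227 kg·m².
The net torque has magnitude 10.4 N·m, opposing ω.
|α| = τ/I = 10.40/1.227 = 8.473 rad/s² (deceleration).
ω² = ω₀² − 2|α|θ with ω = 0 ⇒ θ = ω₀²/(2|α|) = 529.2 rad = 84.23 rev.

≈ 84.2 revolutions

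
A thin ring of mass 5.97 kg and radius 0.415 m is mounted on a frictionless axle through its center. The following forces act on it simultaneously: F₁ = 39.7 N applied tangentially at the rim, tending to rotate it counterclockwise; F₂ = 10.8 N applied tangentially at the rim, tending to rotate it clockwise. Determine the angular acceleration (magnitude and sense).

α ≈ 11.7 rad/s², counterclockwise

I = MR² = (5.97)(0.415)² = 1.028 kg·m².
Taking counterclockwise as positive: τ₁ = +(39.7)(0.415) = +16.48 N·m; τ₂ = −(10.8)(0.415) = −4.482 N·m.
Net torque τ = 11.99 N·m.
α = τ/I = 11.99/1.028 = 11.66 rad/s².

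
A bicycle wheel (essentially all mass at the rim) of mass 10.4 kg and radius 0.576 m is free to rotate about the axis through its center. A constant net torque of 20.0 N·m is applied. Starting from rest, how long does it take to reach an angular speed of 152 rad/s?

I = MR² = (10.4)(0.576)² = 3.450 kg·m².
α = τ/I = 20.0/3.450 = 5.796 rad/s².
ω = αt ⇒ t = ω/α = 152/5.796 = 26.22 s.

t ≈ 26.2 s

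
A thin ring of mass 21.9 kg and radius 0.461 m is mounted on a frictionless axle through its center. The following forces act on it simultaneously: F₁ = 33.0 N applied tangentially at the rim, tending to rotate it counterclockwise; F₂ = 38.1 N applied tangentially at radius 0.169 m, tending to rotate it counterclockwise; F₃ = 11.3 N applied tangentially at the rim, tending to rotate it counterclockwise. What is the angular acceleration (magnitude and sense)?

α ≈ 5.77 rad/s², counterclockwise

I = MR² = (21.9)(0.461)² = 4.654 kg·m².
Taking counterclockwise as positive: τ₁ = +(33.0)(0.461) = +15.21 N·m; τ₂ = +(38.1)(0.169) = +6.439 N·m; τ₃ = +(11.3)(0.461) = +5.209 N·m.
Net torque τ = 26.86 N·m.
α = τ/I = 26.86/4.654 = 5.771 rad/s².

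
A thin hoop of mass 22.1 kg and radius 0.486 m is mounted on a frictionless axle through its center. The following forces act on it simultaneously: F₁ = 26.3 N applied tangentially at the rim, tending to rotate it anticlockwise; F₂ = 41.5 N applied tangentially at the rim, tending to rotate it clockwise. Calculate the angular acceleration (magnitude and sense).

I = MR² = (22.1)(0.486)² = 5.220 kg·m².
Taking anticlockwise as positive: τ₁ = +(26.3)(0.486) = +12.78 N·m; τ₂ = −(41.5)(0.486) = −20.17 N·m.
Net torque τ = -7.387 N·m.
α = τ/I = -7.387/5.220 = -1.415 rad/s².

α ≈ 1.42 rad/s², clockwise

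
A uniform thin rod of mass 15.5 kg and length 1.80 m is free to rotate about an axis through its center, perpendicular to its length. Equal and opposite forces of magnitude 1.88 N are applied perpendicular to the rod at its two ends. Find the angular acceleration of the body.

α ≈ 0.809 rad/s²

I = (1/12)ML² = (1/12)(15.5)(1.80)² = 4.185 kg·m².
The couple gives τ = F·(L/2) + F·(L/2) = F L = (1.88)(1.80) = 3.384 N·m.
From τ = Iα: α = 3.384/4.185 = 0.8086 rad/s².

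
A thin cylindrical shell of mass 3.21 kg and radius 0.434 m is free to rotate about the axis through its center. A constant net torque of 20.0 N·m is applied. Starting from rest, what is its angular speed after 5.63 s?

ω ≈ 186 rad/s

I = MR² = (3.21)(0.434)² = 0.6046 kg·m².
α = τ/I = 20.0/0.6046 = 33.08 rad/s².
ω = ω₀ + αt = 0 + (33.08)(5.63) = 186.2 rad/s.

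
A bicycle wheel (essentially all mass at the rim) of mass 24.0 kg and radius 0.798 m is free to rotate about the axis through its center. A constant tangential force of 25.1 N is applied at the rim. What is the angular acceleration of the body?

I = MR² = (24.0)(0.798)² = 15.28 kg·m².
τ = F R = (25.1)(0.798) = 20.03 N·m.
Newton's second law for rotation, τ = Iα, gives α = τ/I = 20.03/15.28 = 1.311 rad/s².

α ≈ 1.31 rad/s²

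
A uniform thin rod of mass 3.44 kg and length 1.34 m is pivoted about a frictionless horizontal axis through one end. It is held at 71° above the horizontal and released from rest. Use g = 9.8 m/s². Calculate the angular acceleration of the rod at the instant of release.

α ≈ 3.57 rad/s²

About the pivot, I = (1/3)ML² = (1/3)(3.44)(1.34)² = 2.059 kg·m².
The weight acts at the center, a distance L/2 = 0.6700 m from the pivot; τ = Mg(L/2) cos 71° = 7.354 N·m.
α = τ/I = 7.354/2.059 = 3.572 rad/s².
(Equivalently α = (3g/(2L)) cos 71° = 3.572 rad/s².)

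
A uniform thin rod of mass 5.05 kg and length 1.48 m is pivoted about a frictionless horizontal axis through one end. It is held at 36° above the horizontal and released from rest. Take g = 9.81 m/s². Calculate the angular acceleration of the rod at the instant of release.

About the pivot, I = (1/3)ML² = (1/3)(5.05)(1.48)² = 3.687 kg·m².
The weight acts at the center, a distance L/2 = 0.7400 m from the pivot; τ = Mg(L/2) cos 36° = 29.66 N·m.
α = τ/I = 29.66/3.687 = 8.044 rad/s².

α ≈ 8.04 rad/s²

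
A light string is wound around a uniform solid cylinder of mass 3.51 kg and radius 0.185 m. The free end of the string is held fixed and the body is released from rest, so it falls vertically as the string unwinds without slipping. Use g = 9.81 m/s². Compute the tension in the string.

T ≈ 11.5 N

Translation: Mg − T = Ma. Rotation about the center: TR = Iα with I = ½MR².
With a = αR: T = (I/R²)a = (1/2)M a, so Mg = (1 + 0.5000)Ma.
a = g/(1 + 0.5000) = 9.81/1.500 = 6.540 m/s².
T = 0.5000·M·a = (0.5000)(3.51)(6.540) = 11.48 N.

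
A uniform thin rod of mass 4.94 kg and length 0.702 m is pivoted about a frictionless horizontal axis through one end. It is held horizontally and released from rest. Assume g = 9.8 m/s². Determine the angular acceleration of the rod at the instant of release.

α ≈ 20.9 rad/s²

About the pivot, I = (1/3)ML² = (1/3)(4.94)(0.702)² = 0.8115 kg·m².
The weight acts at the center, a distance L/2 = 0.3510 m from the pivot; τ = Mg(L/2) = 16.99 N·m.
α = τ/I = 16.99/0.8115 = 20.94 rad/s².
(Equivalently α = (3g/(2L)) = 20.94 rad/s².)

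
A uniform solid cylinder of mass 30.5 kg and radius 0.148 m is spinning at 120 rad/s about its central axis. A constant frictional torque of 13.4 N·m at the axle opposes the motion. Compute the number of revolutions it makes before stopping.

I = ½MR² = (1/2)(30.5)(0.148)² = 0.3340 kg·m².
The net torque has magnitude 13.4 N·m, opposing ω.
|α| = τ/I = 13.40/0.3340 = 40.12 rad/s² (deceleration).
ω² = ω₀² − 2|α|θ with ω = 0 ⇒ θ = ω₀²/(2|α|) = 179.5 rad = 28.57 rev.

≈ 28.6 revolutions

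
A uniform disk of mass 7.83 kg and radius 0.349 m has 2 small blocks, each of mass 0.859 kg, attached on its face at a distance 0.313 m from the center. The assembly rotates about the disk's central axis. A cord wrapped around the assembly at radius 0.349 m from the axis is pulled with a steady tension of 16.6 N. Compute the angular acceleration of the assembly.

I_disk = ½MR² = ½(7.83)(0.349)² = 0.4769 kg·m².
I_blocks = 2·m·r² = 2(0.859)(0.313)² = 0.1683 kg·m².
Total I = 0.6452 kg·m².
τ = F r = (16.6)(0.349) = 5.793 N·m.
α = τ/I = 5.793/0.6452 = 8.980 rad/s².

α ≈ 8.98 rad/s²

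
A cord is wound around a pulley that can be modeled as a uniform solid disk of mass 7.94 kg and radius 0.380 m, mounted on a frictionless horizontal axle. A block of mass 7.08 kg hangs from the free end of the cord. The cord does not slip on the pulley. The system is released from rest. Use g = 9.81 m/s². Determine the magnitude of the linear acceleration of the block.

a ≈ 6.29 m/s²

I = ½MR² = (1/2)(7.94)(0.380)² = 0.5733 kg·m².
Block: mg − T = ma. Pulley: TR = Iα. No-slip: a = αR, so T = (I/R²)a = 3.970·a.
Then mg = (m + 3.970)a, so a = (7.08)(9.81)/(7.08 + 3.970) = 6.286 m/s².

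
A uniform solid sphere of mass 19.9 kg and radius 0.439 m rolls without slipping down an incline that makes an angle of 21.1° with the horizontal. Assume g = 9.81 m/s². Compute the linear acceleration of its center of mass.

a ≈ 2.52 m/s²

Translation along the incline: Mg sinθ − f = Ma.
Rotation about the center: fR = Iα with I = (2/5)MR². No-slip gives a = αR, so f = (I/R²)a = (2/5)M a.
Substituting: Mg sinθ = (1 + 0.4000)Ma, so a = g sinθ/(1 + 0.4000) = (9.81) sin 21.1° / 1.400 = 2.523 m/s².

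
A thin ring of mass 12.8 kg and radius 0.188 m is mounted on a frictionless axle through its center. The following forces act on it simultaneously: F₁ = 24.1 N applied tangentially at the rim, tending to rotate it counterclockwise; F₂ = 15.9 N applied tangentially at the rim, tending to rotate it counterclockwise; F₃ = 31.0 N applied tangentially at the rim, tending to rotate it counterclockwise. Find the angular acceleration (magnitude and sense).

I = MR² = (12.8)(0.188)² = 0.4524 kg·m².
Taking counterclockwise as positive: τ₁ = +(24.1)(0.188) = +4.531 N·m; τ₂ = +(15.9)(0.188) = +2.989 N·m; τ₃ = +(31.0)(0.188) = +5.828 N·m.
Net torque τ = 13.35 N·m.
α = τ/I = 13.35/0.4524 = 29.50 rad/s².

α ≈ 29.5 rad/s², counterclockwise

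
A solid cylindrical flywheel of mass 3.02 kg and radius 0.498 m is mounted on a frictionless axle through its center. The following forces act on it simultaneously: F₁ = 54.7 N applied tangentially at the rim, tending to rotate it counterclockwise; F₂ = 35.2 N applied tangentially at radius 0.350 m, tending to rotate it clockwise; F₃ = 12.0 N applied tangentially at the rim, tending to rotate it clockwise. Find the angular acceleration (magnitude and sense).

I = ½MR² = (1/2)(3.02)(0.498)² = 0.3745 kg·m².
Taking counterclockwise as positive: τ₁ = +(54.7)(0.498) = +27.24 N·m; τ₂ = −(35.2)(0.350) = −12.32 N·m; τ₃ = −(12.0)(0.498) = −5.976 N·m.
Net torque τ = 8.945 N·m.
α = τ/I = 8.945/0.3745 = 23.89 rad/s².

α ≈ 23.9 rad/s², counterclockwise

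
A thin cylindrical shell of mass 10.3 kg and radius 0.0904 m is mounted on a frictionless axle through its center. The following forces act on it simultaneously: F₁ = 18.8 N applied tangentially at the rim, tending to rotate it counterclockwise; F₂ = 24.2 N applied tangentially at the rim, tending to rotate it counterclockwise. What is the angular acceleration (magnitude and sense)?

I = MR² = (10.3)(0.0904)² = 0.08417 kg·m².
Taking counterclockwise as positive: τ₁ = +(18.8)(0.0904) = +1.700 N·m; τ₂ = +(24.2)(0.0904) = +2.188 N·m.
Net torque τ = 3.887 N·m.
α = τ/I = 3.887/0.08417 = 46.18 rad/s².

α ≈ 46.2 rad/s², counterclockwise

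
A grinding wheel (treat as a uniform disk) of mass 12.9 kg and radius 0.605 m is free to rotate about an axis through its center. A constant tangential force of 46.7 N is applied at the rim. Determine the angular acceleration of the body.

I = ½MR² = (1/2)(12.9)(0.605)² = 2.361 kg·m².
τ = F R = (46.7)(0.605) = 28.25 N·m.
From τ = Iα: α = 28.25/2.361 = 11.97 rad/s².

α ≈ 12.0 rad/s²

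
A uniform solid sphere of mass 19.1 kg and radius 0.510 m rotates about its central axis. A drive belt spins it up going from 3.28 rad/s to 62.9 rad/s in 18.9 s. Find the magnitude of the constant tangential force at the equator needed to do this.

F ≈ 12.3 N

I = (2/5)MR² = (2/5)(19.1)(0.510)² = 1.987 kg·m².
α = Δω/Δt = (62.9 − 3.28)/18.9 = 3.154 rad/s².
The required torque is τ = Iα = (1.987)(3.154) = 6.269 N·m.
A tangential force at the equator gives τ = FR, so F = τ/R = 6.269/0.510 = 12.29 N.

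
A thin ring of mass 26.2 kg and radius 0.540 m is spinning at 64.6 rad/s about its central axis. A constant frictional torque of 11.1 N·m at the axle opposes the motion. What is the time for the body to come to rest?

I = MR² = (26.2)(0.540)² = 7.640 kg·m².
The net torque has magnitude 11.1 N·m, opposing ω.
|α| = τ/I = 11.10/7.640 = 1.453 rad/s² (deceleration).
0 = ω₀ − |α|t ⇒ t = ω₀/|α| = 64.6/1.453 = 44.46 s.

t ≈ 44.5 s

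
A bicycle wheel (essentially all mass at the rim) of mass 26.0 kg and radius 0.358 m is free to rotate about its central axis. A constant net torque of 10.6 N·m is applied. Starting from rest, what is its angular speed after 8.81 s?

ω ≈ 28.0 rad/s

I = MR² = (26.0)(0.358)² = 3.332 kg·m².
α = τ/I = 10.6/3.332 = 3.181 rad/s².
ω = ω₀ + αt = 0 + (3.181)(8.81) = 28.02 rad/s.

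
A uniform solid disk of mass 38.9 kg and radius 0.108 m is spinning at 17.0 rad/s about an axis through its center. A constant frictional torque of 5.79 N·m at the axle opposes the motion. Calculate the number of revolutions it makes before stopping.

I = ½MR² = (1/2)(38.9)(0.108)² = 0.2269 kg·m².
The net torque has magnitude 5.79 N·m, opposing ω.
|α| = τ/I = 5.790/0.2269 = 25.52 rad/s² (deceleration).
ω² = ω₀² − 2|α|θ with ω = 0 ⇒ θ = ω₀²/(2|α|) = 5.662 rad = 0.9011 rev.

≈ 0.901 revolutions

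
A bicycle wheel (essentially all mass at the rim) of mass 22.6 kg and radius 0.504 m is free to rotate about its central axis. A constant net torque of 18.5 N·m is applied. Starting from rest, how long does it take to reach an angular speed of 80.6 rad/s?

t ≈ 25.0 s

I = MR² = (22.6)(0.504)² = 5.741 kg·m².
α = τ/I = 18.5/5.741 = 3.223 rad/s².
ω = αt ⇒ t = ω/α = 80.6/3.223 = 25.01 s.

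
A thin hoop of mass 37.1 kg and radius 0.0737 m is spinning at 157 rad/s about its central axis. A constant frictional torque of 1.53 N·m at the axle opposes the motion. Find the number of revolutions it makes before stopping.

≈ 258 revolutions

I = MR² = (37.1)(0.0737)² = 0.2015 kg·m².
The net torque has magnitude 1.53 N·m, opposing ω.
|α| = τ/I = 1.530/0.2015 = 7.592 rad/s² (deceleration).
ω² = ω₀² − 2|α|θ with ω = 0 ⇒ θ = ω₀²/(2|α|) = 1623 rad = 258.3 rev.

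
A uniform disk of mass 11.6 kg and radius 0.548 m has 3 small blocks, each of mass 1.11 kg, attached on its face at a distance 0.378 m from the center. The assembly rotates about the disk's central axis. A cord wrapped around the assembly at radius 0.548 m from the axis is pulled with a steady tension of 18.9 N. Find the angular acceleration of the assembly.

α ≈ 4.67 rad/s²

I_disk = ½MR² = ½(11.6)(0.548)² = 1.742 kg·m².
I_blocks = 3·m·r² = 3(1.11)(0.378)² = 0.4758 kg·m².
Total I = 2.218 kg·m².
τ = F r = (18.9)(0.548) = 10.36 N·m.
α = τ/I = 10.36/2.218 = 4.671 rad/s².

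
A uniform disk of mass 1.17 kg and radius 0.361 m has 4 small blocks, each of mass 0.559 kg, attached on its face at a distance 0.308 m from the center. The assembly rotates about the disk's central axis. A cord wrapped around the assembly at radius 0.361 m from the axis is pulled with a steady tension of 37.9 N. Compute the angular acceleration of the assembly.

α ≈ 47.4 rad/s²

I_disk = ½MR² = ½(1.17)(0.361)² = 0.07624 kg·m².
I_blocks = 4·m·r² = 4(0.559)(0.308)² = 0.2121 kg·m².
Total I = 0.2884 kg·m².
τ = F r = (37.9)(0.361) = 13.68 N·m.
α = τ/I = 13.68/0.2884 = 47.45 rad/s².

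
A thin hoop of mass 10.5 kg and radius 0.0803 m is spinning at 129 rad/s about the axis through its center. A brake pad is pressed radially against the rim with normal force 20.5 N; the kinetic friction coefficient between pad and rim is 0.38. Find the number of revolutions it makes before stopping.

I = MR² = (10.5)(0.0803)² = 0.06770 kg·m².
Friction force f = μN = (0.38)(20.5) = 7.790 N at the rim; torque magnitude τ = fR = 0.6255 N·m, opposing ω.
|α| = τ/I = 0.6255/0.06770 = 9.239 rad/s² (deceleration).
ω² = ω₀² − 2|α|θ with ω = 0 ⇒ θ = ω₀²/(2|α|) = 900.6 rad = 143.3 rev.

≈ 143 revolutions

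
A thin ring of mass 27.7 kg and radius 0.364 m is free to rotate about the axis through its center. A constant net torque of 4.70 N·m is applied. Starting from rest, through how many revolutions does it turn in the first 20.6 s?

≈ 43.2 revolutions

I = MR² = (27.7)(0.364)² = 3.670 kg·m².
α = τ/I = 4.70/3.670 = 1.281 rad/s².
θ = ½αt² = ½(1.281)(20.6)² = 271.7 rad.
Revolutions = θ/(2π) = 43.25.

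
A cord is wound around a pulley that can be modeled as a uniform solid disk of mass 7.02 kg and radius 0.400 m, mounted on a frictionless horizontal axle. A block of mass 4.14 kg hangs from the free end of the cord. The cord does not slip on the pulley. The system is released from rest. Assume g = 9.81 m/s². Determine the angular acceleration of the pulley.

α ≈ 13.3 rad/s²

I = ½MR² = (1/2)(7.02)(0.400)² = 0.5616 kg·m².
Block: mg − T = ma. Pulley: TR = Iα. No-slip: a = αR, so T = (I/R²)a = 3.510·a.
Then mg = (m + 3.510)a, so a = (4.14)(9.81)/(4.14 + 3.510) = 5.309 m/s².
α = a/R = 5.309/0.400 = 13.27 rad/s².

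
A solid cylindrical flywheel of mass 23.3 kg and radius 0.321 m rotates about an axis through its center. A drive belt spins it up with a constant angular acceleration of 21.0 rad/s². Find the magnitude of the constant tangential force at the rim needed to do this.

F ≈ 78.5 N

I = ½MR² = (1/2)(23.3)(0.321)² = 1.200 kg·m².
The required torque is τ = Iα = (1.200)(21.00) = 25.21 N·m.
A tangential force at the rim gives τ = FR, so F = τ/R = 25.21/0.321 = 78.53 N.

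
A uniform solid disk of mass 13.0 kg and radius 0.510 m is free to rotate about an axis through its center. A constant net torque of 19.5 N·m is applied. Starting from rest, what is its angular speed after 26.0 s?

I = ½MR² = (1/2)(13.0)(0.510)² = 1.691 kg·m².
α = τ/I = 19.5/1.691 = 11.53 rad/s².
ω = ω₀ + αt = 0 + (11.53)(26.0) = 299.9 rad/s.

ω ≈ 300 rad/s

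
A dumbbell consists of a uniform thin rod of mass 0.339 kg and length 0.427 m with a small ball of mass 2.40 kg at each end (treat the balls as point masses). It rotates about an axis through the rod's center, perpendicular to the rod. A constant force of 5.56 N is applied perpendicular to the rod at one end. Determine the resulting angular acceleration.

I_rod = (1/12)ML² = (1/12)(0.339)(0.427)² = 0.005151 kg·m².
I_balls = 2·m·(L/2)² = 2(2.40)(0.2135)² = 0.2188 kg·m².
Total I = 0.2239 kg·m².
τ = F·(L/2) = (5.56)(0.213) = 1.187 N·m.
α = τ/I = 1.187/0.2239 = 5.301 rad/s².

α ≈ 5.30 rad/s²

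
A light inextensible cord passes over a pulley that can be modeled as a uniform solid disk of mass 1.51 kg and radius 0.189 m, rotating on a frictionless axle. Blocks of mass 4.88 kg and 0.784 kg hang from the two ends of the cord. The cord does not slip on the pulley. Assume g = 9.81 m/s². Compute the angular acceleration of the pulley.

I = ½MR² = (1/2)(1.51)(0.189)² = 0.02697 kg·m².
Heavier block: m₁g − T₁ = m₁a. Lighter block: T₂ − m₂g = m₂a.
Pulley: (T₁ − T₂)R = Iα = I(a/R), so T₁ − T₂ = (I/R²)a = (1/2)M_p a = 0.7550·a.
Adding the three: (m₁ − m₂)g = (m₁ + m₂ + 0.7550)a, so a = (4.88 − 0.784)(9.81)/(4.88 + 0.784 + 0.7550) = 6.260 m/s².
α = a/R = 6.260/0.189 = 33.12 rad/s².

α ≈ 33.1 rad/s²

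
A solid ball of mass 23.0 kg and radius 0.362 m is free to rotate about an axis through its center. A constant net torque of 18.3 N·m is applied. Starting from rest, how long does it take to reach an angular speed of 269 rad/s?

I = (2/5)MR² = (2/5)(23.0)(0.362)² = 1.206 kg·m².
α = τ/I = 18.3/1.206 = 15.18 rad/s².
ω = αt ⇒ t = ω/α = 269/15.18 = 17.72 s.

t ≈ 17.7 s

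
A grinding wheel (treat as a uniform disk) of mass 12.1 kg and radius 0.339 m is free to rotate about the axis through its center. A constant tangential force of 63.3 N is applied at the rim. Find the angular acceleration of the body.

I = ½MR² = (1/2)(12.1)(0.339)² = 0.6953 kg·m².
τ = F R = (63.3)(0.339) = 21.46 N·m.
Newton's second law for rotation, τ = Iα, gives α = τ/I = 21.46/0.6953 = 30.86 rad/s².

α ≈ 30.9 rad/s²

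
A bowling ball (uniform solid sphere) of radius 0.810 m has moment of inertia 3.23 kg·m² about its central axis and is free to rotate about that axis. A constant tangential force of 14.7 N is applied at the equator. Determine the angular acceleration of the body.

α ≈ 3.69 rad/s²

τ = F R = (14.7)(0.810) = 11.91 N·m.
From τ = Iα: α = 11.91/3.230 = 3.686 rad/s².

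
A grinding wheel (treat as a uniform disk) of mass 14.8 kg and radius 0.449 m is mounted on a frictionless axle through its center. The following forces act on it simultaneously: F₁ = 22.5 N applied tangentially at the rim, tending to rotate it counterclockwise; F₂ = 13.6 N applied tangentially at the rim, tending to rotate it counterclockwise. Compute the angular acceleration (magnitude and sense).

α ≈ 10.9 rad/s², counterclockwise

I = ½MR² = (1/2)(14.8)(0.449)² = 1.492 kg·m².
Taking counterclockwise as positive: τ₁ = +(22.5)(0.449) = +10.10 N·m; τ₂ = +(13.6)(0.449) = +6.106 N·m.
Net torque τ = 16.21 N·m.
α = τ/I = 16.21/1.492 = 10.86 rad/s².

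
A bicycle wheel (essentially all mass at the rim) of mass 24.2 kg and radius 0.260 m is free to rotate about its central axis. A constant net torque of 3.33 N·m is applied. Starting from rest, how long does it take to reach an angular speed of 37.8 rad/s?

I = MR² = (24.2)(0.260)² = 1.636 kg·m².
α = τ/I = 3.33/1.636 = 2.036 rad/s².
ω = αt ⇒ t = ω/α = 37.8/2.036 = 18.57 s.

t ≈ 18.6 s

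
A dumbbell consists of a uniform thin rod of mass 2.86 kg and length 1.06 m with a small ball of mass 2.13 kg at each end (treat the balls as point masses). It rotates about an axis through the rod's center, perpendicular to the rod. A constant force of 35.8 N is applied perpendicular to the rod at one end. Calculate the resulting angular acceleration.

α ≈ 13.0 rad/s²

I_rod = (1/12)ML² = (1/12)(2.86)(1.06)² = 0.2678 kg·m².
I_balls = 2·m·(L/2)² = 2(2.13)(0.5300)² = 1.197 kg·m².
Total I = 1.464 kg·m².
τ = F·(L/2) = (35.8)(0.530) = 18.97 N·m.
α = τ/I = 18.97/1.464 = 12.96 rad/s².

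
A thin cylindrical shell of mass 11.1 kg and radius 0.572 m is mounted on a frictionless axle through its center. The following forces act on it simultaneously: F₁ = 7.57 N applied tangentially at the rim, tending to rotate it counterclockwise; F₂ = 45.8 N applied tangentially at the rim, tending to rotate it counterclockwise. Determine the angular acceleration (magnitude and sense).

I = MR² = (11.1)(0.572)² = 3.632 kg·m².
Taking counterclockwise as positive: τ₁ = +(7.57)(0.572) = +4.330 N·m; τ₂ = +(45.8)(0.572) = +26.20 N·m.
Net torque τ = 30.53 N·m.
α = τ/I = 30.53/3.632 = 8.406 rad/s².

α ≈ 8.41 rad/s², counterclockwise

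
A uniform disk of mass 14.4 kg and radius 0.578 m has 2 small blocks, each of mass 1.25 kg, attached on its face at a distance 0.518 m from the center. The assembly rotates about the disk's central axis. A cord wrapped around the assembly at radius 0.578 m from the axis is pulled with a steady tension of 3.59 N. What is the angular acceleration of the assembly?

α ≈ 0.675 rad/s²

I_disk = ½MR² = ½(14.4)(0.578)² = 2.405 kg·m².
I_blocks = 2·m·r² = 2(1.25)(0.518)² = 0.6708 kg·m².
Total I = 3.076 kg·m².
τ = F r = (3.59)(0.578) = 2.075 N·m.
α = τ/I = 2.075/3.076 = 0.6745 rad/s².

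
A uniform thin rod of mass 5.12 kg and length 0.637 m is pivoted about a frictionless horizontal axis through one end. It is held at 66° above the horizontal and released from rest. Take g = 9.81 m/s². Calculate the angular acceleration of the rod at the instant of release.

α ≈ 9.40 rad/s²

About the pivot, I = (1/3)ML² = (1/3)(5.12)(0.637)² = 0.6925 kg·m².
The weight acts at the center, a distance L/2 = 0.3185 m from the pivot; τ = Mg(L/2) cos 66° = 6.507 N·m.
α = τ/I = 6.507/0.6925 = 9.396 rad/s².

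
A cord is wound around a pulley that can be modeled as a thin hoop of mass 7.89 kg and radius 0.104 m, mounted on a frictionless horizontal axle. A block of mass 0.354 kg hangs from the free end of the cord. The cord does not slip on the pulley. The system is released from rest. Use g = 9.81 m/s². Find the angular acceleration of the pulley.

α ≈ 4.05 rad/s²

I = MR² = (7.89)(0.104)² = 0.08534 kg·m².
Block: mg − T = ma. Pulley: TR = Iα. No-slip: a = αR, so T = (I/R²)a = 7.890·a.
Then mg = (m + 7.890)a, so a = (0.354)(9.81)/(0.354 + 7.890) = 0.4212 m/s².
α = a/R = 0.4212/0.104 = 4.050 rad/s².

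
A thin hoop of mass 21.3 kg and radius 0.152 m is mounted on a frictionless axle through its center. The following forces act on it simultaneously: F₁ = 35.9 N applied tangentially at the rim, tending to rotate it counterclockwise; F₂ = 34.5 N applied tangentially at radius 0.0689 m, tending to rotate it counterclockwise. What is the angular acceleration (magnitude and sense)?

I = MR² = (21.3)(0.152)² = 0.4921 kg·m².
Taking counterclockwise as positive: τ₁ = +(35.9)(0.152) = +5.457 N·m; τ₂ = +(34.5)(0.0689) = +2.377 N·m.
Net torque τ = 7.834 N·m.
α = τ/I = 7.834/0.4921 = 15.92 rad/s².

α ≈ 15.9 rad/s², counterclockwise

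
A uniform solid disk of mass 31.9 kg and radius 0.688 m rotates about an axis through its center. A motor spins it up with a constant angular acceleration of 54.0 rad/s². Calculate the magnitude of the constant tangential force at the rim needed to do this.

I = ½MR² = (1/2)(31.9)(0.688)² = 7.550 kg·m².
The required torque is τ = Iα = (7.550)(54.00) = 407.7 N·m.
A tangential force at the rim gives τ = FR, so F = τ/R = 407.7/0.688 = 592.6 N.

F ≈ 593 N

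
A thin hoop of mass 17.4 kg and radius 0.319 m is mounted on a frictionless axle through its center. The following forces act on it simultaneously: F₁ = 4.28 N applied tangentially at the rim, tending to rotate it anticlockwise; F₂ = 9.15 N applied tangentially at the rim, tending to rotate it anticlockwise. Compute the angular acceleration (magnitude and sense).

I = MR² = (17.4)(0.319)² = 1.771 kg·m².
Taking anticlockwise as positive: τ₁ = +(4.28)(0.319) = +1.365 N·m; τ₂ = +(9.15)(0.319) = +2.919 N·m.
Net torque τ = 4.284 N·m.
α = τ/I = 4.284/1.771 = 2.420 rad/s².

α ≈ 2.42 rad/s², anticlockwise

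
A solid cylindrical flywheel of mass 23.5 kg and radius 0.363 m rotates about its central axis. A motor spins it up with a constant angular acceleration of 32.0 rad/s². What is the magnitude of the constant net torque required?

I = ½MR² = (1/2)(23.5)(0.363)² = 1.548 kg·m².
τ = Iα = (1.548)(32.00) = 49.55 N·m.

τ ≈ 49.5 N·m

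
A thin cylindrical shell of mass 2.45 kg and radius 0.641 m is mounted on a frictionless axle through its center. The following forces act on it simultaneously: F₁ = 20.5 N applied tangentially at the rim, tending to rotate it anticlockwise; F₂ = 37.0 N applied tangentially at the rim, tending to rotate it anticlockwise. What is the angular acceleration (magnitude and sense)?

I = MR² = (2.45)(0.641)² = 1.007 kg·m².
Taking anticlockwise as positive: τ₁ = +(20.5)(0.641) = +13.14 N·m; τ₂ = +(37.0)(0.641) = +23.72 N·m.
Net torque τ = 36.86 N·m.
α = τ/I = 36.86/1.007 = 36.61 rad/s².

α ≈ 36.6 rad/s², anticlockwise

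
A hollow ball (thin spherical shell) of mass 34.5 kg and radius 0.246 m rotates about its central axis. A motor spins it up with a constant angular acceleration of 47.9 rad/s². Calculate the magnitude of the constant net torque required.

τ ≈ 66.7 N·m

I = (2/3)MR² = (2/3)(34.5)(0.246)² = 1.392 kg·m².
τ = Iα = (1.392)(47.90) = 66.67 N·m.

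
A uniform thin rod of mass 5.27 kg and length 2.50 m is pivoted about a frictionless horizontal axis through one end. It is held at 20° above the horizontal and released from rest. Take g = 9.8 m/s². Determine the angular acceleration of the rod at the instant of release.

α ≈ 5.53 rad/s²

About the pivot, I = (1/3)ML² = (1/3)(5.27)(2.50)² = 10.98 kg·m².
The weight acts at the center, a distance L/2 = 1.250 m from the pivot; τ = Mg(L/2) cos 20° = 60.66 N·m.
α = τ/I = 60.66/10.98 = 5.525 rad/s².
(Equivalently α = (3g/(2L)) cos 20° = 5.525 rad/s².)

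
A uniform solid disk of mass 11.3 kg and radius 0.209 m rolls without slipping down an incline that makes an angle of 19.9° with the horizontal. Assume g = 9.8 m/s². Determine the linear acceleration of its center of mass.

a ≈ 2.22 m/s²

Translation along the incline: Mg sinθ − f = Ma.
Rotation about the center: fR = Iα with I = ½MR². No-slip gives a = αR, so f = (I/R²)a = (1/2)M a.
Substituting: Mg sinθ = (1 + 0.5000)Ma, so a = g sinθ/(1 + 0.5000) = (9.8) sin 19.9° / 1.500 = 2.224 m/s².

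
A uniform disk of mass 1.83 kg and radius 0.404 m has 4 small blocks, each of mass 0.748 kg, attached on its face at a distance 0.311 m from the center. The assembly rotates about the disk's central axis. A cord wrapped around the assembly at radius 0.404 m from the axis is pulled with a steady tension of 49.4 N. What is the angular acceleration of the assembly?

I_disk = ½MR² = ½(1.83)(0.404)² = 0.1493 kg·m².
I_blocks = 4·m·r² = 4(0.748)(0.311)² = 0.2894 kg·m².
Total I = 0.4387 kg·m².
τ = F r = (49.4)(0.404) = 19.96 N·m.
α = τ/I = 19.96/0.4387 = 45.49 rad/s².

α ≈ 45.5 rad/s²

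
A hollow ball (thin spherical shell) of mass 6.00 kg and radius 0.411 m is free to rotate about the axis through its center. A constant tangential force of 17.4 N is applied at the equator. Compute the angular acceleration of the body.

I = (2/3)MR² = (2/3)(6.00)(0.411)² = 0.6757 kg·m².
τ = F R = (17.4)(0.411) = 7.151 N·m.
Newton's second law for rotation, τ = Iα, gives α = τ/I = 7.151/0.6757 = 10.58 rad/s².

α ≈ 10.6 rad/s²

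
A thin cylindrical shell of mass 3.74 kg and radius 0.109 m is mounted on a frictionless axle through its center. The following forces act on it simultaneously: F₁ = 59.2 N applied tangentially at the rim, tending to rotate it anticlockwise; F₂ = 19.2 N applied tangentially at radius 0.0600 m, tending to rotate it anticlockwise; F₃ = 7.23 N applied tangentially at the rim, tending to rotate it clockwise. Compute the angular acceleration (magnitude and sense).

I = MR² = (3.74)(0.109)² = 0.04443 kg·m².
Taking anticlockwise as positive: τ₁ = +(59.2)(0.109) = +6.453 N·m; τ₂ = +(19.2)(0.0600) = +1.152 N·m; τ₃ = −(7.23)(0.109) = −0.7881 N·m.
Net torque τ = 6.817 N·m.
α = τ/I = 6.817/0.04443 = 153.4 rad/s².

α ≈ 153 rad/s², anticlockwise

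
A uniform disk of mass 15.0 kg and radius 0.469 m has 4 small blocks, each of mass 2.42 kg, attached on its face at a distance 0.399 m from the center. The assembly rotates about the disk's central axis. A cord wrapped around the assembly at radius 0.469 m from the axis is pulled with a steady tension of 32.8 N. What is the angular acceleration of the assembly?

α ≈ 4.82 rad/s²

I_disk = ½MR² = ½(15.0)(0.469)² = 1.650 kg·m².
I_blocks = 4·m·r² = 4(2.42)(0.399)² = 1.541 kg·m².
Total I = 3.191 kg·m².
τ = F r = (32.8)(0.469) = 15.38 N·m.
α = τ/I = 15.38/3.191 = 4.821 rad/s².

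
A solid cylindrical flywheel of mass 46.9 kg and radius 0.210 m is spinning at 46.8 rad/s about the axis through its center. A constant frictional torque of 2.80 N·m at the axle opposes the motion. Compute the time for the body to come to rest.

I = ½MR² = (1/2)(46.9)(0.210)² = 1.034 kg·m².
The net torque has magnitude 2.80 N·m, opposing ω.
|α| = τ/I = 2.800/1.034 = 2.708 rad/s² (deceleration).
0 = ω₀ − |α|t ⇒ t = ω₀/|α| = 46.8/2.708 = 17.28 s.

t ≈ 17.3 s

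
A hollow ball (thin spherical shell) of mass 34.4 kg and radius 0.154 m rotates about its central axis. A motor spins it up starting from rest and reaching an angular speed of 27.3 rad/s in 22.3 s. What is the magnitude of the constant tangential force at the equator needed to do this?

F ≈ 4.32 N

I = (2/3)MR² = (2/3)(34.4)(0.154)² = 0.5439 kg·m².
α = Δω/Δt = (27.3 − 0)/22.3 = 1.224 rad/s².
The required torque is τ = Iα = (0.5439)(1.224) = 0.6658 N·m.
A tangential force at the equator gives τ = FR, so F = τ/R = 0.6658/0.154 = 4.324 N.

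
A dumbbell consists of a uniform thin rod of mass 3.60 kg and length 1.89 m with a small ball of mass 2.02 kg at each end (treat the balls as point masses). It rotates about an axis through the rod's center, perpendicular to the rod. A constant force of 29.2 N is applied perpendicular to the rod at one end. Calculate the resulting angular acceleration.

I_rod = (1/12)ML² = (1/12)(3.60)(1.89)² = 1.072 kg·m².
I_balls = 2·m·(L/2)² = 2(2.02)(0.9450)² = 3.608 kg·m².
Total I = 4.679 kg·m².
τ = F·(L/2) = (29.2)(0.945) = 27.59 N·m.
α = τ/I = 27.59/4.679 = 5.897 rad/s².

α ≈ 5.90 rad/s²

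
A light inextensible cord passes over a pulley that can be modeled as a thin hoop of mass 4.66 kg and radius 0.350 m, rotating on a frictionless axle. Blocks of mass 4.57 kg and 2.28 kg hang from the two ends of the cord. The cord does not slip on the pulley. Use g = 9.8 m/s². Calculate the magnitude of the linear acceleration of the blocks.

I = MR² = (4.66)(0.350)² = 0.5708 kg·m².
Heavier block: m₁g − T₁ = m₁a. Lighter block: T₂ − m₂g = m₂a.
Pulley: (T₁ − T₂)R = Iα = I(a/R), so T₁ − T₂ = (I/R²)a = 1·M_p a = 4.660·a.
Adding the three: (m₁ − m₂)g = (m₁ + m₂ + 4.660)a, so a = (4.57 − 2.28)(9.8)/(4.57 + 2.28 + 4.660) = 1.950 m/s².

a ≈ 1.95 m/s²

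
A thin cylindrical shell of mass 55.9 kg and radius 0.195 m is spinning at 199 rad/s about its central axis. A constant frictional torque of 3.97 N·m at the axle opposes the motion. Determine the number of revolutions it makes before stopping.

≈ 1690 revolutions

I = MR² = (55.9)(0.195)² = 2.126 kg·m².
The net torque has magnitude 3.97 N·m, opposing ω.
|α| = τ/I = 3.970/2.126 = 1.868 rad/s² (deceleration).
ω² = ω₀² − 2|α|θ with ω = 0 ⇒ θ = ω₀²/(2|α|) = 10600 rad = 1687 rev.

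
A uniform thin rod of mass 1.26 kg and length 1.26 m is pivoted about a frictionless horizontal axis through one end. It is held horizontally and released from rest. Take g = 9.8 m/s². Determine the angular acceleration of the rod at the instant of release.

About the pivot, I = (1/3)ML² = (1/3)(1.26)(1.26)² = 0.6668 kg·m².
The weight acts at the center, a distance L/2 = 0.6300 m from the pivot; τ = Mg(L/2) = 7.779 N·m.
α = τ/I = 7.779/0.6668 = 11.67 rad/s².
(Equivalently α = (3g/(2L)) = 11.67 rad/s².)

α ≈ 11.7 rad/s²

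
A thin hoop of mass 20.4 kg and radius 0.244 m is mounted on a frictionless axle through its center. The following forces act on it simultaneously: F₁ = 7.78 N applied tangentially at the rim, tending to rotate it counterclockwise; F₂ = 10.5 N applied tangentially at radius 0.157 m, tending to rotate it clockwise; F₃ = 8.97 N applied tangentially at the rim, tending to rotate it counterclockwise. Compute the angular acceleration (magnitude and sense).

I = MR² = (20.4)(0.244)² = 1.215 kg·m².
Taking counterclockwise as positive: τ₁ = +(7.78)(0.244) = +1.898 N·m; τ₂ = −(10.5)(0.157) = −1.649 N·m; τ₃ = +(8.97)(0.244) = +2.189 N·m.
Net torque τ = 2.439 N·m.
α = τ/I = 2.439/1.215 = 2.008 rad/s².

α ≈ 2.01 rad/s², counterclockwise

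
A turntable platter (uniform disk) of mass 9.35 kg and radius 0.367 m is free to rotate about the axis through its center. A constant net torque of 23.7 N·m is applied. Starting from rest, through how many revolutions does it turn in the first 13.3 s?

I = ½MR² = (1/2)(9.35)(0.367)² = 0.6297 kg·m².
α = τ/I = 23.7/0.6297 = 37.64 rad/s².
θ = ½αt² = ½(37.64)(13.3)² = 3329 rad.
Revolutions = θ/(2π) = 529.8.

≈ 530 revolutions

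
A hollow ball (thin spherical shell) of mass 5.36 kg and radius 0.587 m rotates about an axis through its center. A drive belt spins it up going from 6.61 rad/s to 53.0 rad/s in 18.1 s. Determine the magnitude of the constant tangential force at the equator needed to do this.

I = (2/3)MR² = (2/3)(5.36)(0.587)² = 1.231 kg·m².
α = Δω/Δt = (53.0 − 6.61)/18.1 = 2.563 rad/s².
The required torque is τ = Iα = (1.231)(2.563) = 3.156 N·m.
A tangential force at the equator gives τ = FR, so F = τ/R = 3.156/0.587 = 5.376 N.

F ≈ 5.38 N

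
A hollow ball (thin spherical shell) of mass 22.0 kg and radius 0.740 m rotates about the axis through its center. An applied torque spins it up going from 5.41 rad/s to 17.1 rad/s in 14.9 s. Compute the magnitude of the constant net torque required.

I = (2/3)MR² = (2/3)(22.0)(0.740)² = 8.031 kg·m².
α = Δω/Δt = (17.1 − 5.41)/14.9 = 0.7846 rad/s².
τ = Iα = (8.031)(0.7846) = 6.301 N·m.

τ ≈ 6.30 N·m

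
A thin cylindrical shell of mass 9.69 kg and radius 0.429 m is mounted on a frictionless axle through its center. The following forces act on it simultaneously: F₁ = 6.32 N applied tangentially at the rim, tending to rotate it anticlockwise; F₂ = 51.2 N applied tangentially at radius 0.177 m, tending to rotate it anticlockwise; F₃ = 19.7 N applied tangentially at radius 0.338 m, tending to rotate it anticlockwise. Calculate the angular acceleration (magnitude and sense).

I = MR² = (9.69)(0.429)² = 1.783 kg·m².
Taking anticlockwise as positive: τ₁ = +(6.32)(0.429) = +2.711 N·m; τ₂ = +(51.2)(0.177) = +9.062 N·m; τ₃ = +(19.7)(0.338) = +6.659 N·m.
Net torque τ = 18.43 N·m.
α = τ/I = 18.43/1.783 = 10.34 rad/s².

α ≈ 10.3 rad/s², anticlockwise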